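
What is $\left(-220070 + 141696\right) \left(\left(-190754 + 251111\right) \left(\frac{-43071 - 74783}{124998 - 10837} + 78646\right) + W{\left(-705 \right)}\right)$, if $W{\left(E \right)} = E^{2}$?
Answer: $- \frac{42475043479522864086}{114161} \approx -3.7206 \cdot 10^{14}$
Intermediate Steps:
$\left(-220070 + 141696\right) \left(\left(-190754 + 251111\right) \left(\frac{-43071 - 74783}{124998 - 10837} + 78646\right) + W{\left(-705 \right)}\right) = \left(-220070 + 141696\right) \left(\left(-190754 + 251111\right) \left(\frac{-43071 - 74783}{124998 - 10837} + 78646\right) + \left(-705\right)^{2}\right) = - 78374 \left(60357 \left(- \frac{117854}{114161} + 78646\right) + 497025\right) = - 78374 \left(60357 \cdot \frac{8978188152}{114161} + 497025\right) = - 78374 \left(\frac{541896502290264}{114161} + 497025\right) = \left(-78374\right) \frac{541953243161289}{114161} = - \frac{42475043479522864086}{114161}$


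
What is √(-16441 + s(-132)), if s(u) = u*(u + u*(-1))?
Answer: I*√16441 ≈ 128.22*I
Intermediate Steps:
s(u) = 0 (s(u) = u*(u - u) = u*0 = 0)
√(-16441 + s(-132)) = √(-16441 + 0) = √(-16441) = I*√16441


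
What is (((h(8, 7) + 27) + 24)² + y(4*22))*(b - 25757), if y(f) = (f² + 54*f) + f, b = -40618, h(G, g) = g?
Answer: -1058548500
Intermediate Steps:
y(f) = f² + 55*f
(((h(8, 7) + 27) + 24)² + y(4*22))*(b - 25757) = (((7 + 27) + 24)² + (4*22)*(55 + 4*22))*(-40618 - 25757) = ((34 + 24)² + 88*(55 + 88))*(-66375) = (58² + 88*143)*(-66375) = (3364 + 12584)*(-66375) = 15948*(-66375) = -1058548500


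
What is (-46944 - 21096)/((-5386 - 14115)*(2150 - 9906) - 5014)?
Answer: -11340/25207457 ≈ -0.00044987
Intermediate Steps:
(-46944 - 21096)/((-5386 - 14115)*(2150 - 9906) - 5014) = -68040/(-19501*(-7756) - 5014) = -68040/(151249756 - 5014) = -68040/151244742 = -68040*1/151244742 = -11340/25207457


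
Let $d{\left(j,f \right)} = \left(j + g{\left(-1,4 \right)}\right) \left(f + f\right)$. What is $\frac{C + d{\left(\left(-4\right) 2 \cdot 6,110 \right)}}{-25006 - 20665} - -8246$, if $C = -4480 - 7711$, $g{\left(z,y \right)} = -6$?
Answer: $\frac{376627137}{45671} \approx 8246.5$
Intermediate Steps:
$C = -12191$ ($C = -4480 - 7711 = -12191$)
$d{\left(j,f \right)} = 2 f \left(-6 + j\right)$ ($d{\left(j,f \right)} = \left(j - 6\right) \left(f + f\right) = \left(-6 + j\right) 2 f = 2 f \left(-6 + j\right)$)
$\frac{C + d{\left(\left(-4\right) 2 \cdot 6,110 \right)}}{-25006 - 20665} - -8246 = \frac{-12191 + 2 \cdot 110 \left(-6 + \left(-4\right) 2 \cdot 6\right)}{-25006 - 20665} - -8246 = \frac{-12191 + 2 \cdot 110 \left(-6 - 48\right)}{-45671} + 8246 = \left(-12191 + 2 \cdot 110 \left(-6 - 48\right)\right) \left(- \frac{1}{45671}\right) + 8246 = \left(-12191 + 2 \cdot 110 \left(-54\right)\right) \left(- \frac{1}{45671}\right) + 8246 = \left(-12191 - 11880\right) \left(- \frac{1}{45671}\right) + 8246 = \left(-24071\right) \left(- \frac{1}{45671}\right) + 8246 = \frac{24071}{45671} + 8246 = \frac{376627137}{45671}$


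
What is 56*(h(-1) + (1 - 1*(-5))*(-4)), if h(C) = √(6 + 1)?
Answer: -1344 + 56*√7 ≈ -1195.8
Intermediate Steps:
h(C) = √7
56*(h(-1) + (1 - 1*(-5))*(-4)) = 56*(√7 + (1 - 1*(-5))*(-4)) = 56*(√7 + (1 + 5)*(-4)) = 56*(√7 + 6*(-4)) = 56*(√7 - 24) = 56*(-24 + √7) = -1344 + 56*√7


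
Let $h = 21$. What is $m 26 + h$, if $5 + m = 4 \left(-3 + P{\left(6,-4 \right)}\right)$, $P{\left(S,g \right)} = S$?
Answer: $203$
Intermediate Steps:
$m = 7$ ($m = -5 + 4 \left(-3 + 6\right) = -5 + 4 \cdot 3 = -5 + 12 = 7$)
$m 26 + h = 7 \cdot 26 + 21 = 182 + 21 = 203$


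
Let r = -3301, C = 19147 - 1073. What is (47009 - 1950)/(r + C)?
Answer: 45059/14773 ≈ 3.0501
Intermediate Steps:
C = 18074
(47009 - 1950)/(r + C) = (47009 - 1950)/(-3301 + 18074) = 45059/14773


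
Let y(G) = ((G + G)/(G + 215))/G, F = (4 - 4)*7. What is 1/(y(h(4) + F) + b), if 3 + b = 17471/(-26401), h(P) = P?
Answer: -5781819/21118804 ≈ -0.27378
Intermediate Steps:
F = 0 (F = 0*7 = 0)
y(G) = 2/(215 + G) (y(G) = ((2*G)/(215 + G))/G = (2*G/(215 + G))/G = 2/(215 + G))
b = -96674/26401 (b = -3 + 17471/(-26401) = -3 + 17471*(-1/26401) = -3 - 17471/26401 = -96674/26401 ≈ -3.6618)
1/(y(h(4) + F) + b) = 1/(2/(215 + (4 + 0)) - 96674/26401) = 1/(2/(215 + 4) - 96674/26401) = 1/(2/219 - 96674/26401) = 1/(-21118804/5781819) = -5781819/21118804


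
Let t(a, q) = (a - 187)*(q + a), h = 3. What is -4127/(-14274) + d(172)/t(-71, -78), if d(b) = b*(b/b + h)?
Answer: 652987/2126826 ≈ 0.30702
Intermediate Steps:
d(b) = 4*b (d(b) = b*(b/b + 3) = b*(1 + 3) = b*4 = 4*b)
t(a, q) = (-187 + a)*(a + q)
-4127/(-14274) + d(172)/t(-71, -78) = -4127/(-14274) + (4*172)/((-71)**2 - 187*(-71) - 187*(-78) - 71*(-78)) = -4127*(-1/14274) + 688/(5041 + 13277 + 14586 + 5538) = 4127/14274 + 688/38442 = 4127/14274 + 688*(1/38442) = 4127/14274 + 8/447 = 652987/2126826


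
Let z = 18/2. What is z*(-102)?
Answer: -918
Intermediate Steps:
z = 9 (z = 18*(1/2) = 9)
z*(-102) = 9*(-102) = -918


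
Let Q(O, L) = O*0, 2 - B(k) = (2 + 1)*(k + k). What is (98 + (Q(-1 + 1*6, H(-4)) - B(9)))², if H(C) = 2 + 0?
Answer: 22500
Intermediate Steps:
H(C) = 2
B(k) = 2 - 6*k (B(k) = 2 - (2 + 1)*(k + k) = 2 - 3*2*k = 2 - 6*k)
Q(O, L) = 0
(98 + (Q(-1 + 1*6, H(-4)) - B(9)))² = (98 + (0 - (2 - 6*9)))² = (98 + (0 - (2 - 54)))² = (98 + (0 - 1*(-52)))² = (98 + (0 + 52))² = (98 + 52)² = 150² = 22500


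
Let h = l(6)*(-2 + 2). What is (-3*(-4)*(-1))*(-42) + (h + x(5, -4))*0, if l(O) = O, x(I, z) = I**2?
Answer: 504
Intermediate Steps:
h = 0 (h = 6*(-2 + 2) = 6*0 = 0)
(-3*(-4)*(-1))*(-42) + (h + x(5, -4))*0 = (-3*(-4)*(-1))*(-42) + (0 + 5**2)*0 = (12*(-1))*(-42) + (0 + 25)*0 = -12*(-42) + 25*0 = 504 + 0 = 504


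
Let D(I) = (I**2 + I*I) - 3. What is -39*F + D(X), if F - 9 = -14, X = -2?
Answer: 200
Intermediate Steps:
F = -5 (F = 9 - 14 = -5)
D(I) = -3 + 2*I**2 (D(I) = (I**2 + I**2) - 3 = 2*I**2 - 3 = -3 + 2*I**2)
-39*F + D(X) = -39*(-5) + (-3 + 2*(-2)**2) = 195 + (-3 + 2*4) = 195 + (-3 + 8) = 195 + 5 = 200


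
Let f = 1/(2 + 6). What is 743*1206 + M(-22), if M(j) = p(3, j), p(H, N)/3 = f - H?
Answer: 7168395/8 ≈ 8.9605e+5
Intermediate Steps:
f = ⅛ (f = 1/8 = ⅛ ≈ 0.12500)
p(H, N) = 3/8 - 3*H (p(H, N) = 3*(⅛ - H) = 3/8 - 3*H)
M(j) = -69/8 (M(j) = 3/8 - 3*3 = 3/8 - 9 = -69/8)
743*1206 + M(-22) = 743*1206 - 69/8 = 896058 - 69/8 = 7168395/8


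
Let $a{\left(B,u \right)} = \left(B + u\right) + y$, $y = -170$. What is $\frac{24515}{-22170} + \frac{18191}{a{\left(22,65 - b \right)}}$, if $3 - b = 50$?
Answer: $- \frac{13472567}{26604} \approx -506.41$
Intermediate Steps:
$b = -47$ ($b = 3 - 50 = -47$)
$a{\left(B,u \right)} = -170 + B + u$ ($a{\left(B,u \right)} = \left(B + u\right) - 170 = -170 + B + u$)
$\frac{24515}{-22170} + \frac{18191}{a{\left(22,65 - b \right)}} = \frac{24515}{-22170} + \frac{18191}{-170 + 22 + \left(65 - -47\right)} = 24515 \left(- \frac{1}{22170}\right) + \frac{18191}{-170 + 22 + \left(65 + 47\right)} = - \frac{4903}{4434} + \frac{18191}{-170 + 22 + 112} = - \frac{4903}{4434} + \frac{18191}{-36} = - \frac{4903}{4434} + 18191 \left(- \frac{1}{36}\right) = - \frac{4903}{4434} - \frac{18191}{36} = - \frac{13472567}{26604}$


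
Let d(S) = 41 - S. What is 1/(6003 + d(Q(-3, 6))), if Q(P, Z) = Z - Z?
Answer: 1/6044 ≈ 0.00016545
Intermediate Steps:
Q(P, Z) = 0
1/(6003 + d(Q(-3, 6))) = 1/(6003 + (41 - 1*0)) = 1/(6003 + (41 + 0)) = 1/(6003 + 41) = 1/6044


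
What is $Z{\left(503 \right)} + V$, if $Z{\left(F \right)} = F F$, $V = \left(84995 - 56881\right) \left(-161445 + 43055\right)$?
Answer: $-3328163451$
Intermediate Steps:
$V = -3328416460$ ($V = 28114 \left(-118390\right) = -3328416460$)
$Z{\left(F \right)} = F^{2}$
$Z{\left(503 \right)} + V = 503^{2} - 3328416460 = 253009 - 3328416460 = -3328163451$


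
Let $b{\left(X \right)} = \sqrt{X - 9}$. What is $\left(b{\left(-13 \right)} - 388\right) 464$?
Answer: $-180032 + 464 i \sqrt{22} \approx -1.8003 \cdot 10^{5} + 2176.4 i$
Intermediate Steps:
$b{\left(X \right)} = \sqrt{-9 + X}$
$\left(b{\left(-13 \right)} - 388\right) 464 = \left(\sqrt{-9 - 13} - 388\right) 464 = \left(\sqrt{-22} - 388\right) 464 = \left(i \sqrt{22} - 388\right) 464 = \left(-388 + i \sqrt{22}\right) 464 = -180032 + 464 i \sqrt{22}$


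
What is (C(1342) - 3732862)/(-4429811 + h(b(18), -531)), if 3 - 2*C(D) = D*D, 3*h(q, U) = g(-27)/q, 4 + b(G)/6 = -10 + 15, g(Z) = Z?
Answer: 1853337/1771925 ≈ 1.0459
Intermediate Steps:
b(G) = 6 (b(G) = -24 + 6*(-10 + 15) = -24 + 6*5 = -24 + 30 = 6)
h(q, U) = -9/q (h(q, U) = (-27/q)/3 = -9/q)
C(D) = 3/2 - D**2/2 (C(D) = 3/2 - D*D/2 = 3/2 - D**2/2)
(C(1342) - 3732862)/(-4429811 + h(b(18), -531)) = ((3/2 - 1/2*1342**2) - 3732862)/(-4429811 - 9/6) = ((3/2 - 1/2*1800964) - 3732862)/(-4429811 - 9*1/6) = ((3/2 - 900482) - 3732862)/(-4429811 - 3/2) = (-1800961/2 - 3732862)/(-8859625/2) = -9266685/2*(-2/8859625) = 1853337/1771925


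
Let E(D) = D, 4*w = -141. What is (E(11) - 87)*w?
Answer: 2679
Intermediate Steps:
w = -141/4 (w = (¼)*(-141) = -141/4 ≈ -35.250)
(E(11) - 87)*w = (11 - 87)*(-141/4) = -76*(-141/4) = 2679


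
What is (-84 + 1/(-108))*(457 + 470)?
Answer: -934519/12 ≈ -77877.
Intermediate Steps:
(-84 + 1/(-108))*(457 + 470) = (-84 - 1/108)*927 = -9073/108*927 = -934519/12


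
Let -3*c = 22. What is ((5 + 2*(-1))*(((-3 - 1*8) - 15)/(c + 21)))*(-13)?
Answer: 3042/41 ≈ 74.195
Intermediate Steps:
c = -22/3 (c = -1/3*22 = -22/3 ≈ -7.3333)
((5 + 2*(-1))*(((-3 - 1*8) - 15)/(c + 21)))*(-13) = ((5 + 2*(-1))*(((-3 - 1*8) - 15)/(-22/3 + 21)))*(-13) = ((5 - 2)*(((-3 - 8) - 15)/(41/3)))*(-13) = (3*((-11 - 15)*(3/41)))*(-13) = (3*(-26*3/41))*(-13) = (3*(-78/41))*(-13) = -234/41*(-13) = 3042/41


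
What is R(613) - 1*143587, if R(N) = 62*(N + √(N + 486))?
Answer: -105581 + 62*√1099 ≈ -1.0353e+5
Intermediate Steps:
R(N) = 62*N + 62*√(486 + N) (R(N) = 62*(N + √(486 + N)) = 62*N + 62*√(486 + N))
R(613) - 1*143587 = (62*613 + 62*√(486 + 613)) - 1*143587 = (38006 + 62*√1099) - 143587 = -105581 + 62*√1099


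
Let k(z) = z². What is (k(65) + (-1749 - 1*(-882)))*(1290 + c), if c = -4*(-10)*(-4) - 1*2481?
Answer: -4536658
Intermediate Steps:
c = -2641 (c = 40*(-4) - 2481 = -160 - 2481 = -2641)
(k(65) + (-1749 - 1*(-882)))*(1290 + c) = (65² + (-1749 - 1*(-882)))*(1290 - 2641) = (4225 + (-1749 + 882))*(-1351) = (4225 - 867)*(-1351) = 3358*(-1351) = -4536658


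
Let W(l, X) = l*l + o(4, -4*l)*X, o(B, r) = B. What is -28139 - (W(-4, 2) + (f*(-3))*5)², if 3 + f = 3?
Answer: -28715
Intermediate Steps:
f = 0 (f = -3 + 3 = 0)
W(l, X) = l² + 4*X (W(l, X) = l*l + 4*X = l² + 4*X)
-28139 - (W(-4, 2) + (f*(-3))*5)² = -28139 - (((-4)² + 4*2) + (0*(-3))*5)² = -28139 - ((16 + 8) + 0*5)² = -28139 - (24 + 0)² = -28139 - 1*24² = -28139 - 1*576 = -28139 - 576 = -28715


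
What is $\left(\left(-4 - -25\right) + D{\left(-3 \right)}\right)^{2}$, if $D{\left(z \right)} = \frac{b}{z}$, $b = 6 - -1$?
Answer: $\frac{3136}{9} \approx 348.44$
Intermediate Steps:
$b = 7$ ($b = 6 + 1 = 7$)
$D{\left(z \right)} = \frac{7}{z}$
$\left(\left(-4 - -25\right) + D{\left(-3 \right)}\right)^{2} = \left(\left(-4 - -25\right) + \frac{7}{-3}\right)^{2} = \left(\left(-4 + 25\right) + 7 \left(- \frac{1}{3}\right)\right)^{2} = \left(21 - \frac{7}{3}\right)^{2} = \left(\frac{56}{3}\right)^{2} = \frac{3136}{9}$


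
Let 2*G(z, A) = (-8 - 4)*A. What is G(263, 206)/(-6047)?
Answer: 1236/6047 ≈ 0.20440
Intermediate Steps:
G(z, A) = -6*A (G(z, A) = ((-8 - 4)*A)/2 = (-12*A)/2 = -6*A)
G(263, 206)/(-6047) = -6*206/(-6047) = -1236*(-1/6047) = 1236/6047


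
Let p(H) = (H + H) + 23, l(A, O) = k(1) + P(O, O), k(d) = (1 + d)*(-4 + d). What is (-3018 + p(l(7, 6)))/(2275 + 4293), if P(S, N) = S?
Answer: -2995/6568 ≈ -0.45600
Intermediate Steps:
l(A, O) = -6 + O (l(A, O) = (-4 + 1**2 - 3*1) + O = (-4 + 1 - 3) + O = -6 + O)
p(H) = 23 + 2*H (p(H) = 2*H + 23 = 23 + 2*H)
(-3018 + p(l(7, 6)))/(2275 + 4293) = (-3018 + (23 + 2*(-6 + 6)))/(2275 + 4293) = (-3018 + (23 + 2*0))/6568 = (-3018 + (23 + 0))*(1/6568) = (-3018 + 23)*(1/6568) = -2995*1/6568 = -2995/6568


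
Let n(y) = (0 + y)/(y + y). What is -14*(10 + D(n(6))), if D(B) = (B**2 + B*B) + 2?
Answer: -175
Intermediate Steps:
n(y) = 1/2 (n(y) = y/((2*y)) = y*(1/(2*y)) = 1/2)
D(B) = 2 + 2*B**2 (D(B) = (B**2 + B**2) + 2 = 2*B**2 + 2 = 2 + 2*B**2)
-14*(10 + D(n(6))) = -14*(10 + (2 + 2*(1/2)**2)) = -14*(10 + (2 + 2*(1/4))) = -14*(10 + (2 + 1/2)) = -14*(10 + 5/2) = -14*25/2 = -175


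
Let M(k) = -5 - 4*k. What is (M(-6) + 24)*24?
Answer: 1032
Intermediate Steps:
(M(-6) + 24)*24 = ((-5 - 4*(-6)) + 24)*24 = ((-5 + 24) + 24)*24 = (19 + 24)*24 = 43*24 = 1032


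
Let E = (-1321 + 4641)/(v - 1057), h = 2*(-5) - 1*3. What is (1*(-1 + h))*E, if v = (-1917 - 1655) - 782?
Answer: 6640/773 ≈ 8.5899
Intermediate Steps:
v = -4354 (v = -3572 - 782 = -4354)
h = -13 (h = -10 - 3 = -13)
E = -3320/5411 (E = (-1321 + 4641)/(-4354 - 1057) = 3320/(-5411) = 3320*(-1/5411) = -3320/5411 ≈ -0.61356)
(1*(-1 + h))*E = (1*(-1 - 13))*(-3320/5411) = (1*(-14))*(-3320/5411) = -14*(-3320/5411) = 6640/773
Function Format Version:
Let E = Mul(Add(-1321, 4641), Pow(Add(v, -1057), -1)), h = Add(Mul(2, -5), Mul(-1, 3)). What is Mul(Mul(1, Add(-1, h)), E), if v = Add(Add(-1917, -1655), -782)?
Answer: Rational(6640, 773) ≈ 8.5899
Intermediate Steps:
v = -4354 (v = Add(-3572, -782) = -4354)
h = -13 (h = Add(-10, -3) = -13)
E = Rational(-3320, 5411) (E = Mul(Add(-1321, 4641), Pow(Add(-4354, -1057), -1)) = Mul(3320, Pow(-5411, -1)) = Mul(3320, Rational(-1, 5411)) = Rational(-3320, 5411) ≈ -0.61356)
Mul(Mul(1, Add(-1, h)), E) = Mul(Mul(1, Add(-1, -13)), Rational(-3320, 5411)) = Mul(Mul(1, -14), Rational(-3320, 5411)) = Mul(-14, Rational(-3320, 5411)) = Rational(6640, 773)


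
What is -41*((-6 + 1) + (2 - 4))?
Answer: 287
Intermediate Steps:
-41*((-6 + 1) + (2 - 4)) = -41*(-5 - 2) = -41*(-7) = 287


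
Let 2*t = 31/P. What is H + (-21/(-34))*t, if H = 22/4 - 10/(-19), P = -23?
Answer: 166709/29716 ≈ 5.6101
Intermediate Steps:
H = 229/38 (H = 22*(¼) - 10*(-1/19) = 11/2 + 10/19 = 229/38 ≈ 6.0263)
t = -31/46 (t = (31/(-23))/2 = (31*(-1/23))/2 = (½)*(-31/23) = -31/46 ≈ -0.67391)
H + (-21/(-34))*t = 229/38 - 21/(-34)*(-31/46) = 229/38 - 21*(-1/34)*(-31/46) = 229/38 + (21/34)*(-31/46) = 229/38 - 651/1564 = 166709/29716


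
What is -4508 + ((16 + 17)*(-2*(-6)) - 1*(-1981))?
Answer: -2131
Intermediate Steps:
-4508 + ((16 + 17)*(-2*(-6)) - 1*(-1981)) = -4508 + (33*12 + 1981) = -4508 + (396 + 1981) = -4508 + 2377 = -2131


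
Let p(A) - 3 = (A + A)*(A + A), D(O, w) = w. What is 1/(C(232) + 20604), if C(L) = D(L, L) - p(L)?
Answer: -1/194463 ≈ -5.1424e-6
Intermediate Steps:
p(A) = 3 + 4*A² (p(A) = 3 + (A + A)*(A + A) = 3 + (2*A)*(2*A) = 3 + 4*A²)
C(L) = -3 + L - 4*L² (C(L) = L - (3 + 4*L²) = L + (-3 - 4*L²) = -3 + L - 4*L²)
1/(C(232) + 20604) = 1/((-3 + 232 - 4*232²) + 20604) = 1/((-3 + 232 - 4*53824) + 20604) = 1/((-3 + 232 - 215296) + 20604) = 1/(-215067 + 20604) = 1/(-194463) = -1/194463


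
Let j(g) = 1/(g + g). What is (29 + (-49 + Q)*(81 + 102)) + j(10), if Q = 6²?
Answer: -46999/20 ≈ -2349.9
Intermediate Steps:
Q = 36
j(g) = 1/(2*g)
(29 + (-49 + Q)*(81 + 102)) + j(10) = (29 + (-49 + 36)*(81 + 102)) + (½)/10 = (29 - 13*183) + (½)*(⅒) = (29 - 2379) + 1/20 = -2350 + 1/20 = -46999/20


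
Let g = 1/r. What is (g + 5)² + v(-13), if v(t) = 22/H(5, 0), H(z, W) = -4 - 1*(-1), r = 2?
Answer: 275/12 ≈ 22.917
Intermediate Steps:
H(z, W) = -3 (H(z, W) = -4 + 1 = -3)
v(t) = -22/3 (v(t) = 22/(-3) = 22*(-⅓) = -22/3)
g = ½ (g = 1/2 = ½ ≈ 0.50000)
(g + 5)² + v(-13) = (½ + 5)² - 22/3 = (11/2)² - 22/3 = 121/4 - 22/3 = 275/12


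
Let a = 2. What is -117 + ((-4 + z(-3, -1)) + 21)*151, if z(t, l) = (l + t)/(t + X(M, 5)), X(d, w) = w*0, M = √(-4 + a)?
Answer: 7954/3 ≈ 2651.3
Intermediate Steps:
M = I*√2 (M = √(-4 + 2) = √(-2) = I*√2 ≈ 1.4142*I)
X(d, w) = 0
z(t, l) = (l + t)/t (z(t, l) = (l + t)/(t + 0) = (l + t)/t)
-117 + ((-4 + z(-3, -1)) + 21)*151 = -117 + ((-4 + (-1 - 3)/(-3)) + 21)*151 = -117 + ((-4 - ⅓*(-4)) + 21)*151 = -117 + ((-4 + 4/3) + 21)*151 = -117 + (-8/3 + 21)*151 = -117 + (55/3)*151 = -117 + 8305/3 = 7954/3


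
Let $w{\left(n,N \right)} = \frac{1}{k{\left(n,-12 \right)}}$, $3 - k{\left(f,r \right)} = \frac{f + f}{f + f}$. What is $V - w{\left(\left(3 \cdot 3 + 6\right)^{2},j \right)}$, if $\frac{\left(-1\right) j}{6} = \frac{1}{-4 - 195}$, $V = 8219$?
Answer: $\frac{16437}{2} \approx 8218.5$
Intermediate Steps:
$j = \frac{6}{199}$ ($j = - \frac{6}{-4 - 195} = - \frac{6}{-199} = \left(-6\right) \left(- \frac{1}{199}\right) = \frac{6}{199} \approx 0.030151$)
$k{\left(f,r \right)} = 2$ ($k{\left(f,r \right)} = 3 - \frac{f + f}{f + f} = 3 - \frac{2 f}{2 f} = 3 - 2 f \frac{1}{2 f} = 3 - 1 = 2$)
$w{\left(n,N \right)} = \frac{1}{2}$
$V - w{\left(\left(3 \cdot 3 + 6\right)^{2},j \right)} = 8219 - \frac{1}{2} = \frac{16437}{2}$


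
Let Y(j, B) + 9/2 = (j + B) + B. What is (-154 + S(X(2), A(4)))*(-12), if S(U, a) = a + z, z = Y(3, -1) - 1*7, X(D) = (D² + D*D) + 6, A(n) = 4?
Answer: 1926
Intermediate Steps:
Y(j, B) = -9/2 + j + 2*B (Y(j, B) = -9/2 + ((j + B) + B) = -9/2 + ((B + j) + B) = -9/2 + (j + 2*B) = -9/2 + j + 2*B)
X(D) = 6 + 2*D² (X(D) = (D² + D²) + 6 = 2*D² + 6 = 6 + 2*D²)
z = -21/2 (z = (-9/2 + 3 + 2*(-1)) - 1*7 = (-9/2 + 3 - 2) - 7 = -7/2 - 7 = -21/2 ≈ -10.500)
S(U, a) = -21/2 + a (S(U, a) = a - 21/2 = -21/2 + a)
(-154 + S(X(2), A(4)))*(-12) = (-154 + (-21/2 + 4))*(-12) = (-154 - 13/2)*(-12) = -321/2*(-12) = 1926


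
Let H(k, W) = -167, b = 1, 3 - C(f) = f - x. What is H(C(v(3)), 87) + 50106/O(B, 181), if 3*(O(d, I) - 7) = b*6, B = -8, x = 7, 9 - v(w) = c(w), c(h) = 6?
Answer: 16201/3 ≈ 5400.3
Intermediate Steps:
v(w) = 3 (v(w) = 9 - 1*6 = 9 - 6 = 3)
C(f) = 10 - f (C(f) = 3 - (f - 1*7) = 3 - (f - 7) = 3 - (-7 + f) = 3 + (7 - f) = 10 - f)
O(d, I) = 9 (O(d, I) = 7 + (1*6)/3 = 7 + (⅓)*6 = 7 + 2 = 9)
H(C(v(3)), 87) + 50106/O(B, 181) = -167 + 50106/9 = -167 + 50106*(⅑) = -167 + 16702/3 = 16201/3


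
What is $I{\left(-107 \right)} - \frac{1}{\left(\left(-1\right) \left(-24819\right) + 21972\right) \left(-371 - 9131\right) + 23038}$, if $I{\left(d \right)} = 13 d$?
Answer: $- \frac{618417796203}{444585044} \approx -1391.0$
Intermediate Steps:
$I{\left(-107 \right)} - \frac{1}{\left(\left(-1\right) \left(-24819\right) + 21972\right) \left(-371 - 9131\right) + 23038} = 13 \left(-107\right) - \frac{1}{\left(\left(-1\right) \left(-24819\right) + 21972\right) \left(-371 - 9131\right) + 23038} = -1391 - \frac{1}{\left(24819 + 21972\right) \left(-9502\right) + 23038} = -1391 - \frac{1}{46791 \left(-9502\right) + 23038} = -1391 - \frac{1}{-444608082 + 23038} = -1391 - \frac{1}{-444585044} = -1391 - - \frac{1}{444585044} = -1391 + \frac{1}{444585044} = - \frac{618417796203}{444585044}$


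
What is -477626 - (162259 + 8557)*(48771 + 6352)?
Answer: -9416367994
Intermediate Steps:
-477626 - (162259 + 8557)*(48771 + 6352) = -477626 - 170816*55123 = -477626 - 1*9415890368 = -477626 - 9415890368 = -9416367994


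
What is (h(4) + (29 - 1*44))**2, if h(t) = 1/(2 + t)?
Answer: 7921/36 ≈ 220.03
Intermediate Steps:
(h(4) + (29 - 1*44))**2 = (1/(2 + 4) + (29 - 1*44))**2 = (1/6 + (29 - 44))**2 = (1/6 - 15)**2 = (-89/6)**2 = 7921/36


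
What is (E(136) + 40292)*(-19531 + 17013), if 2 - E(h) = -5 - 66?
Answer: -101639070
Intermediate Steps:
E(h) = 73 (E(h) = 2 - (-5 - 66) = 2 - 1*(-71) = 2 + 71 = 73)
(E(136) + 40292)*(-19531 + 17013) = (73 + 40292)*(-19531 + 17013) = 40365*(-2518) = -101639070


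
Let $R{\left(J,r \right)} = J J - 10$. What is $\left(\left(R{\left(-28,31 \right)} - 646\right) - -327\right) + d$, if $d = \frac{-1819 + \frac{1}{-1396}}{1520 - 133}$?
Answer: $\frac{878455335}{1936252} \approx 453.69$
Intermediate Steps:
$R{\left(J,r \right)} = -10 + J^{2}$ ($R{\left(J,r \right)} = J^{2} - 10 = -10 + J^{2}$)
$d = - \frac{2539325}{1936252}$ ($d = \frac{-1819 - \frac{1}{1396}}{1387} = \left(- \frac{2539325}{1396}\right) \frac{1}{1387} = - \frac{2539325}{1936252} \approx -1.3115$)
$\left(\left(R{\left(-28,31 \right)} - 646\right) - -327\right) + d = \left(\left(\left(-10 + \left(-28\right)^{2}\right) - 646\right) - -327\right) - \frac{2539325}{1936252} = \left(\left(\left(-10 + 784\right) - 646\right) + 327\right) - \frac{2539325}{1936252} = \left(\left(774 - 646\right) + 327\right) - \frac{2539325}{1936252} = \left(128 + 327\right) - \frac{2539325}{1936252} = 455 - \frac{2539325}{1936252} = \frac{878455335}{1936252}$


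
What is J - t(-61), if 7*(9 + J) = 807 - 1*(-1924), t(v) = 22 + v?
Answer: 2941/7 ≈ 420.14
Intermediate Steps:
J = 2668/7 (J = -9 + (807 - 1*(-1924))/7 = -9 + (807 + 1924)/7 = -9 + (⅐)*2731 = -9 + 2731/7 = 2668/7 ≈ 381.14)
J - t(-61) = 2668/7 - (22 - 61) = 2668/7 - 1*(-39) = 2668/7 + 39 = 2941/7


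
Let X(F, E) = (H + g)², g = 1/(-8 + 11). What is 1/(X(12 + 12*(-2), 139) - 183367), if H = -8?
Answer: -9/1649774 ≈ -5.4553e-6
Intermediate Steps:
g = ⅓ (g = 1/3 = ⅓ ≈ 0.33333)
X(F, E) = 529/9 (X(F, E) = (-8 + ⅓)² = (-23/3)² = 529/9)
1/(X(12 + 12*(-2), 139) - 183367) = 1/(529/9 - 183367) = 1/(-1649774/9) = -9/1649774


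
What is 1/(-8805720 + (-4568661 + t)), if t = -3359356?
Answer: -1/16733737 ≈ -5.9759e-8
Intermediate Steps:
1/(-8805720 + (-4568661 + t)) = 1/(-8805720 + (-4568661 - 3359356)) = 1/(-8805720 - 7928017) = 1/(-16733737) = -1/16733737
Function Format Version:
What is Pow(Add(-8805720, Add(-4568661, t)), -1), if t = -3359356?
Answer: Rational(-1, 16733737) ≈ -5.9759e-8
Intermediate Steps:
Pow(Add(-8805720, Add(-4568661, t)), -1) = Pow(Add(-8805720, Add(-4568661, -3359356)), -1) = Pow(Add(-8805720, -7928017), -1) = Pow(-16733737, -1) = Rational(-1, 16733737)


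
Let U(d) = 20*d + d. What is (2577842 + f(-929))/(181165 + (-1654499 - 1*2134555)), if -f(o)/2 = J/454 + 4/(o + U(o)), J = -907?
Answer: -28340582317/39664772587 ≈ -0.71450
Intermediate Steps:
U(d) = 21*d
f(o) = 907/227 - 4/(11*o) (f(o) = -2*(-907/454 + 4/(o + 21*o)) = -2*(-907*1/454 + 4/((22*o))) = -2*(-907/454 + 4*(1/(22*o))) = -2*(-907/454 + 2/(11*o)) = 907/227 - 4/(11*o))
(2577842 + f(-929))/(181165 + (-1654499 - 1*2134555)) = (2577842 + (1/2497)*(-908 + 9977*(-929))/(-929))/(181165 + (-1654499 - 1*2134555)) = (2577842 + (1/2497)*(-1/929)*(-908 - 9268633))/(181165 + (-1654499 - 2134555)) = (2577842 + (1/2497)*(-1/929)*(-9269541))/(181165 - 3789054) = (2577842 + 9269541/2319713)/(-3607889) = (5979862868887/2319713)*(-1/3607889) = -28340582317/39664772587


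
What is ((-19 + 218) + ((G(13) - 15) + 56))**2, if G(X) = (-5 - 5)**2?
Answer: 115600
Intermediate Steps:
G(X) = 100 (G(X) = (-10)**2 = 100)
((-19 + 218) + ((G(13) - 15) + 56))**2 = ((-19 + 218) + ((100 - 15) + 56))**2 = (199 + (85 + 56))**2 = (199 + 141)**2 = 340**2 = 115600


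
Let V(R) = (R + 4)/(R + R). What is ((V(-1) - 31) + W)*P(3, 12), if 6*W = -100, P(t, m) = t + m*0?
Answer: -295/2 ≈ -147.50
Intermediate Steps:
P(t, m) = t (P(t, m) = t + 0 = t)
W = -50/3 (W = (⅙)*(-100) = -50/3 ≈ -16.667)
V(R) = (4 + R)/(2*R) (V(R) = (4 + R)/((2*R)) = (4 + R)*(1/(2*R)) = (4 + R)/(2*R))
((V(-1) - 31) + W)*P(3, 12) = (((½)*(4 - 1)/(-1) - 31) - 50/3)*3 = (((½)*(-1)*3 - 31) - 50/3)*3 = ((-3/2 - 31) - 50/3)*3 = (-65/2 - 50/3)*3 = -295/6*3 = -295/2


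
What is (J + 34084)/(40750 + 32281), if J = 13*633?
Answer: 42313/73031 ≈ 0.57938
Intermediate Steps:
J = 8229
(J + 34084)/(40750 + 32281) = (8229 + 34084)/(40750 + 32281) = 42313/73031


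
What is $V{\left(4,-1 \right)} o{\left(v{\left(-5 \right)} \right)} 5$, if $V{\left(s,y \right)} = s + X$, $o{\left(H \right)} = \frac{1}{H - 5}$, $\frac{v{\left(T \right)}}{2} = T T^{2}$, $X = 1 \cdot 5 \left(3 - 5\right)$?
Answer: $\frac{2}{17} \approx 0.11765$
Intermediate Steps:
$X = -10$ ($X = 5 \left(3 - 5\right) = 5 \left(-2\right) = -10$)
$v{\left(T \right)} = 2 T^{3}$ ($v{\left(T \right)} = 2 T T^{2} = 2 T^{3}$)
$o{\left(H \right)} = \frac{1}{-5 + H}$
$V{\left(s,y \right)} = -10 + s$ ($V{\left(s,y \right)} = s - 10 = -10 + s$)
$V{\left(4,-1 \right)} o{\left(v{\left(-5 \right)} \right)} 5 = \frac{-10 + 4}{-5 + 2 \left(-5\right)^{3}} \cdot 5 = - \frac{6}{-5 + 2 \left(-125\right)} 5 = - \frac{6}{-5 - 250} \cdot 5 = - \frac{6}{-255} \cdot 5 = \left(-6\right) \left(- \frac{1}{255}\right) 5 = \frac{2}{85} \cdot 5 = \frac{2}{17}$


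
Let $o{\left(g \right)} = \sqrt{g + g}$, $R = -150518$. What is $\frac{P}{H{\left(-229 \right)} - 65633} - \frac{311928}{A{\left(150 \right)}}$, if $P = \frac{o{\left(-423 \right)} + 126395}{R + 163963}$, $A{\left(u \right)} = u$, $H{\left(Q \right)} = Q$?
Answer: $- \frac{9207227132959}{4427572950} - \frac{i \sqrt{94}}{295171530} \approx -2079.5 - 3.2847 \cdot 10^{-8} i$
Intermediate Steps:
$o{\left(g \right)} = \sqrt{2} \sqrt{g}$ ($o{\left(g \right)} = \sqrt{2 g} = \sqrt{2} \sqrt{g}$)
$P = \frac{25279}{2689} + \frac{3 i \sqrt{94}}{13445}$ ($P = \frac{\sqrt{2} \sqrt{-423} + 126395}{-150518 + 163963} = \frac{\sqrt{2} \cdot 3 i \sqrt{47} + 126395}{13445} = \left(3 i \sqrt{94} + 126395\right) \frac{1}{13445} = \left(126395 + 3 i \sqrt{94}\right) \frac{1}{13445} = \frac{25279}{2689} + \frac{3 i \sqrt{94}}{13445} \approx 9.4009 + 0.0021633 i$)
$\frac{P}{H{\left(-229 \right)} - 65633} - \frac{311928}{A{\left(150 \right)}} = \frac{\frac{25279}{2689} + \frac{3 i \sqrt{94}}{13445}}{-229 - 65633} - \frac{311928}{150} = \frac{\frac{25279}{2689} + \frac{3 i \sqrt{94}}{13445}}{-65862} - \frac{51988}{25} = \left(\frac{25279}{2689} + \frac{3 i \sqrt{94}}{13445}\right) \left(- \frac{1}{65862}\right) - \frac{51988}{25} = \left(- \frac{25279}{177102918} - \frac{i \sqrt{94}}{295171530}\right) - \frac{51988}{25} = - \frac{9207227132959}{4427572950} - \frac{i \sqrt{94}}{295171530}$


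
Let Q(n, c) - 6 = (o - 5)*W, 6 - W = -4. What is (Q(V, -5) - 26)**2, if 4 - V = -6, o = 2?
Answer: 2500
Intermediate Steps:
W = 10 (W = 6 - 1*(-4) = 6 + 4 = 10)
V = 10 (V = 4 - 1*(-6) = 4 + 6 = 10)
Q(n, c) = -24 (Q(n, c) = 6 + (2 - 5)*10 = 6 - 3*10 = 6 - 30 = -24)
(Q(V, -5) - 26)**2 = (-24 - 26)**2 = (-50)**2 = 2500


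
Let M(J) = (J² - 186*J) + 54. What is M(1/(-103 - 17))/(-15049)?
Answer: -799921/216705600 ≈ -0.0036913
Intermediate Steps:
M(J) = 54 + J² - 186*J
M(1/(-103 - 17))/(-15049) = (54 + (1/(-103 - 17))² - 186/(-103 - 17))/(-15049) = (54 + (1/(-120))² - 186/(-120))*(-1/15049) = (54 + (-1/120)² - 186*(-1/120))*(-1/15049) = (54 + 1/14400 + 31/20)*(-1/15049) = (799921/14400)*(-1/15049) = -799921/216705600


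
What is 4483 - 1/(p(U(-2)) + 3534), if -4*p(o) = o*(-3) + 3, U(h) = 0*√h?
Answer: 63358235/14133 ≈ 4483.0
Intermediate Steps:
U(h) = 0
p(o) = -¾ + 3*o/4 (p(o) = -(o*(-3) + 3)/4 = -(-3*o + 3)/4 = -(3 - 3*o)/4 = -¾ + 3*o/4)
4483 - 1/(p(U(-2)) + 3534) = 4483 - 1/((-¾ + (¾)*0) + 3534) = 4483 - 1/((-¾ + 0) + 3534) = 4483 - 1/(-¾ + 3534) = 4483 - 1/14133/4 = 4483 - 1*4/14133 = 4483 - 4/14133 = 63358235/14133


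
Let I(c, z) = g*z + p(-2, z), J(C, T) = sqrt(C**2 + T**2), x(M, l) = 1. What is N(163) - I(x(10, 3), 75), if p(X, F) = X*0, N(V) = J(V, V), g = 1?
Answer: -75 + 163*sqrt(2) ≈ 155.52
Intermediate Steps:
N(V) = sqrt(2)*sqrt(V**2) (N(V) = sqrt(V**2 + V**2) = sqrt(2*V**2) = sqrt(2)*sqrt(V**2))
p(X, F) = 0
I(c, z) = z (I(c, z) = 1*z + 0 = z + 0 = z)
N(163) - I(x(10, 3), 75) = sqrt(2)*sqrt(163**2) - 1*75 = sqrt(2)*sqrt(26569) - 75 = sqrt(2)*163 - 75 = 163*sqrt(2) - 75 = -75 + 163*sqrt(2)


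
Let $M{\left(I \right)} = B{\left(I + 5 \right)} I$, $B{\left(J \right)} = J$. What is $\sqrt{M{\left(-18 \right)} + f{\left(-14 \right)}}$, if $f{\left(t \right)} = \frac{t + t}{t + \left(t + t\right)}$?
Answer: $\frac{8 \sqrt{33}}{3} \approx 15.319$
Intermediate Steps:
$f{\left(t \right)} = \frac{2}{3}$ ($f{\left(t \right)} = \frac{2 t}{t + 2 t} = \frac{2 t}{3 t} = 2 t \frac{1}{3 t} = \frac{2}{3}$)
$M{\left(I \right)} = I \left(5 + I\right)$ ($M{\left(I \right)} = \left(I + 5\right) I = \left(5 + I\right) I = I \left(5 + I\right)$)
$\sqrt{M{\left(-18 \right)} + f{\left(-14 \right)}} = \sqrt{- 18 \left(5 - 18\right) + \frac{2}{3}} = \sqrt{\left(-18\right) \left(-13\right) + \frac{2}{3}} = \sqrt{234 + \frac{2}{3}} = \sqrt{\frac{704}{3}} = \frac{8 \sqrt{33}}{3}$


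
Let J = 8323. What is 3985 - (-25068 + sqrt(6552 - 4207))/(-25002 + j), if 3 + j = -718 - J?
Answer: 67824121/17023 + sqrt(2345)/34046 ≈ 3984.3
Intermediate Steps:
j = -9044 (j = -3 + (-718 - 1*8323) = -3 + (-718 - 8323) = -3 - 9041 = -9044)
3985 - (-25068 + sqrt(6552 - 4207))/(-25002 + j) = 3985 - (-25068 + sqrt(6552 - 4207))/(-25002 - 9044) = 3985 - (-25068 + sqrt(2345))/(-34046) = 3985 - (-25068 + sqrt(2345))*(-1)/34046 = 3985 - (12534/17023 - sqrt(2345)/34046) = 3985 + (-12534/17023 + sqrt(2345)/34046) = 67824121/17023 + sqrt(2345)/34046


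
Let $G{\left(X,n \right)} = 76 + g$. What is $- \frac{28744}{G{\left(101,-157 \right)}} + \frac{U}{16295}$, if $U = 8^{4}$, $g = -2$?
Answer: $- \frac{234040188}{602915} \approx -388.18$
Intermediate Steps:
$G{\left(X,n \right)} = 74$ ($G{\left(X,n \right)} = 76 - 2 = 74$)
$U = 4096$
$- \frac{28744}{G{\left(101,-157 \right)}} + \frac{U}{16295} = - \frac{28744}{74} + \frac{4096}{16295} = \left(-28744\right) \frac{1}{74} + 4096 \cdot \frac{1}{16295} = - \frac{14372}{37} + \frac{4096}{16295} = - \frac{234040188}{602915}$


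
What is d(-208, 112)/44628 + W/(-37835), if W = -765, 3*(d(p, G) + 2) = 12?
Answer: 3421609/168850038 ≈ 0.020264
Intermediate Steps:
d(p, G) = 2 (d(p, G) = -2 + (⅓)*12 = -2 + 4 = 2)
d(-208, 112)/44628 + W/(-37835) = 2/44628 - 765/(-37835) = 2*(1/44628) - 765*(-1/37835) = 1/22314 + 153/7567 = 3421609/168850038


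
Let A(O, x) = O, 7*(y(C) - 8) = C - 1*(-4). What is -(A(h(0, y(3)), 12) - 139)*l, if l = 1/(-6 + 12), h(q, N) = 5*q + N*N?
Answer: 29/3 ≈ 9.6667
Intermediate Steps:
y(C) = 60/7 + C/7 (y(C) = 8 + (C - 1*(-4))/7 = 8 + (C + 4)/7 = 8 + (4 + C)/7 = 8 + (4/7 + C/7) = 60/7 + C/7)
h(q, N) = N**2 + 5*q (h(q, N) = 5*q + N**2 = N**2 + 5*q)
l = 1/6 ≈ 0.16667
-(A(h(0, y(3)), 12) - 139)*l = -(((60/7 + (1/7)*3)**2 + 5*0) - 139)/6 = -(((60/7 + 3/7)**2 + 0) - 139)/6 = -((9**2 + 0) - 139)/6 = -((81 + 0) - 139)/6 = -(81 - 139)/6 = -(-58)/6 = -1*(-29/3) = 29/3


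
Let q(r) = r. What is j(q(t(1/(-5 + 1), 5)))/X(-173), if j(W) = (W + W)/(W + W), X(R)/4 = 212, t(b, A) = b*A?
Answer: 1/848 ≈ 0.0011792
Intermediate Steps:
t(b, A) = A*b
X(R) = 848 (X(R) = 4*212 = 848)
j(W) = 1 (j(W) = (2*W)/((2*W)) = (2*W)*(1/(2*W)) = 1)
j(q(t(1/(-5 + 1), 5)))/X(-173) = 1/848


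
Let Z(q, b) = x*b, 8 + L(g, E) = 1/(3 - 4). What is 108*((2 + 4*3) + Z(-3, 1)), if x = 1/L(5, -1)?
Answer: 1500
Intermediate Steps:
L(g, E) = -9 (L(g, E) = -8 + 1/(3 - 4) = -8 + 1/(-1) = -8 - 1 = -9)
x = -1/9 (x = 1/(-9) = -1/9 ≈ -0.11111)
Z(q, b) = -b/9
108*((2 + 4*3) + Z(-3, 1)) = 108*((2 + 4*3) - 1/9*1) = 108*((2 + 12) - 1/9) = 108*(14 - 1/9) = 108*(125/9) = 1500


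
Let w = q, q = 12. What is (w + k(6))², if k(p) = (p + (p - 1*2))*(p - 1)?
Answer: 3844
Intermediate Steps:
k(p) = (-1 + p)*(-2 + 2*p) (k(p) = (p + (p - 2))*(-1 + p) = (p + (-2 + p))*(-1 + p) = (-2 + 2*p)*(-1 + p) = (-1 + p)*(-2 + 2*p))
w = 12
(w + k(6))² = (12 + (2 - 4*6 + 2*6²))² = (12 + (2 - 24 + 2*36))² = (12 + (2 - 24 + 72))² = (12 + 50)² = 62² = 3844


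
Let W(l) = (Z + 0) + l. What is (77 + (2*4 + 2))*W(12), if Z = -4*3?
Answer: 0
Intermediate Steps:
Z = -12
W(l) = -12 + l (W(l) = (-12 + 0) + l = -12 + l)
(77 + (2*4 + 2))*W(12) = (77 + (2*4 + 2))*(-12 + 12) = (77 + (8 + 2))*0 = (77 + 10)*0 = 87*0 = 0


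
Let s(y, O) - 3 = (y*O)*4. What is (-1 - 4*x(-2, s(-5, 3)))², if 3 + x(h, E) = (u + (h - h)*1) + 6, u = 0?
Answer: 169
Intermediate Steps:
s(y, O) = 3 + 4*O*y (s(y, O) = 3 + (y*O)*4 = 3 + (O*y)*4 = 3 + 4*O*y)
x(h, E) = 3 (x(h, E) = -3 + ((0 + (h - h)*1) + 6) = -3 + ((0 + 0*1) + 6) = -3 + ((0 + 0) + 6) = -3 + (0 + 6) = -3 + 6 = 3)
(-1 - 4*x(-2, s(-5, 3)))² = (-1 - 4*3)² = (-1 - 12)² = (-13)² = 169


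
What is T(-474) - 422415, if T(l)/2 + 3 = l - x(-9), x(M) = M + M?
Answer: -423333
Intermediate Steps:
x(M) = 2*M
T(l) = 30 + 2*l (T(l) = -6 + 2*(l - 2*(-9)) = -6 + 2*(l - 1*(-18)) = -6 + 2*(l + 18) = -6 + 2*(18 + l) = -6 + (36 + 2*l) = 30 + 2*l)
T(-474) - 422415 = (30 + 2*(-474)) - 422415 = (30 - 948) - 422415 = -918 - 422415 = -423333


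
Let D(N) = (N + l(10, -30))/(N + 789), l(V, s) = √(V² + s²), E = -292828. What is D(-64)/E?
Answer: 16/53075075 - √10/21230030 ≈ 1.5251e-7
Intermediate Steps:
D(N) = (N + 10*√10)/(789 + N) (D(N) = (N + √(10² + (-30)²))/(N + 789) = (N + √(100 + 900))/(789 + N) = (N + √1000)/(789 + N) = (N + 10*√10)/(789 + N))
D(-64)/E = ((-64 + 10*√10)/(789 - 64))/(-292828) = ((-64 + 10*√10)/725)*(-1/292828) = (-64/725 + 2*√10/145)*(-1/292828) = 16/53075075 - √10/21230030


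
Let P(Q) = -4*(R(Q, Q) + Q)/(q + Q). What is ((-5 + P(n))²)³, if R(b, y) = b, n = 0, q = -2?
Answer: 15625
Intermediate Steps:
P(Q) = -8*Q/(-2 + Q) (P(Q) = -4*(Q + Q)/(-2 + Q) = -4*2*Q/(-2 + Q) = -8*Q/(-2 + Q))
((-5 + P(n))²)³ = ((-5 - 8*0/(-2 + 0))²)³ = ((-5 - 8*0/(-2))²)³ = ((-5 - 8*0*(-½))²)³ = ((-5 + 0)²)³ = ((-5)²)³ = 25³ = 15625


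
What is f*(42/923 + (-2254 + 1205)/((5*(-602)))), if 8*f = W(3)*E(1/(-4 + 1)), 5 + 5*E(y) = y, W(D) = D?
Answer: -1094647/6945575 ≈ -0.15760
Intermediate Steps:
E(y) = -1 + y/5
f = -⅖ (f = (3*(-1 + 1/(5*(-4 + 1))))/8 = (3*(-1 + (⅕)/(-3)))/8 = (3*(-1 + (⅕)*(-⅓)))/8 = (3*(-1 - 1/15))/8 = (3*(-16/15))/8 = (⅛)*(-16/5) = -⅖ ≈ -0.40000)
f*(42/923 + (-2254 + 1205)/((5*(-602)))) = -2*(42/923 + (-2254 + 1205)/((5*(-602))))/5 = -2*(42*(1/923) - 1049/(-3010))/5 = -2*(42/923 - 1049*(-1/3010))/5 = -2*(42/923 + 1049/3010)/5 = -⅖*1094647/2778230 = -1094647/6945575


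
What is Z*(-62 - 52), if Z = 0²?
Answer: 0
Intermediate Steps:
Z = 0
Z*(-62 - 52) = 0*(-62 - 52) = 0*(-114) = 0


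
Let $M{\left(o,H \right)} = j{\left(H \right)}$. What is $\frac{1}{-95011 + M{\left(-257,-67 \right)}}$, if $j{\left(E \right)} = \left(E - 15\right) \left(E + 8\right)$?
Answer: $- \frac{1}{90173} \approx -1.109 \cdot 10^{-5}$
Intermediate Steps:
$j{\left(E \right)} = \left(-15 + E\right) \left(8 + E\right)$
$M{\left(o,H \right)} = -120 + H^{2} - 7 H$
$\frac{1}{-95011 + M{\left(-257,-67 \right)}} = \frac{1}{-95011 - \left(-349 - 4489\right)} = \frac{1}{-95011 + \left(-120 + 4489 + 469\right)} = \frac{1}{-95011 + 4838} = \frac{1}{-90173} = - \frac{1}{90173}$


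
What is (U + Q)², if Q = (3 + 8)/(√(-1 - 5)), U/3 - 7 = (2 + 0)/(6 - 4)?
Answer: 3335/6 - 88*I*√6 ≈ 555.83 - 215.56*I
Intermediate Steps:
U = 24 (U = 21 + 3*((2 + 0)/(6 - 4)) = 21 + 3*(2/2) = 21 + 3*(2*(½)) = 21 + 3*1 = 21 + 3 = 24)
Q = -11*I*√6/6 (Q = 11/(√(-6)) = 11/((I*√6)) = 11*(-I*√6/6) = -11*I*√6/6 ≈ -4.4907*I)
(U + Q)² = (24 - 11*I*√6/6)²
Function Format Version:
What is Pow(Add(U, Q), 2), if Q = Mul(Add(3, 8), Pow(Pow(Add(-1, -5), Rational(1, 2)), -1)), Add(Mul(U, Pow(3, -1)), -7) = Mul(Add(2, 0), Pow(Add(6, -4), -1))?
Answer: Add(Rational(3335, 6), Mul(-88, I, Pow(6, Rational(1, 2)))) ≈ Add(555.83, Mul(-215.56, I))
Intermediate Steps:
U = 24 (U = Add(21, Mul(3, Mul(Add(2, 0), Pow(Add(6, -4), -1)))) = Add(21, Mul(3, Mul(2, Pow(2, -1)))) = Add(21, Mul(3, Mul(2, Rational(1, 2)))) = Add(21, Mul(3, 1)) = Add(21, 3) = 24)
Q = Mul(Rational(-11, 6), I, Pow(6, Rational(1, 2))) (Q = Mul(11, Pow(Pow(-6, Rational(1, 2)), -1)) = Mul(11, Pow(Mul(I, Pow(6, Rational(1, 2))), -1)) = Mul(11, Mul(Rational(-1, 6), I, Pow(6, Rational(1, 2)))) = Mul(Rational(-11, 6), I, Pow(6, Rational(1, 2))) ≈ Mul(-4.4907, I))
Pow(Add(U, Q), 2) = Pow(Add(24, Mul(Rational(-11, 6), I, Pow(6, Rational(1, 2)))), 2)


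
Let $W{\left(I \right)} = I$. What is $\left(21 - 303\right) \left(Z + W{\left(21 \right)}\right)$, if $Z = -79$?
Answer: $16356$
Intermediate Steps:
$\left(21 - 303\right) \left(Z + W{\left(21 \right)}\right) = \left(21 - 303\right) \left(-79 + 21\right) = \left(-282\right) \left(-58\right) = 16356$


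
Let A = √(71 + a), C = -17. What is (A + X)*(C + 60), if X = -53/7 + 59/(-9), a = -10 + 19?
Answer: -38270/63 + 172*√5 ≈ -222.86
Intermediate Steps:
a = 9
A = 4*√5 (A = √(71 + 9) = √80 = 4*√5 ≈ 8.9443)
X = -890/63 (X = -53*⅐ + 59*(-⅑) = -53/7 - 59/9 = -890/63 ≈ -14.127)
(A + X)*(C + 60) = (4*√5 - 890/63)*(-17 + 60) = (-890/63 + 4*√5)*43 = -38270/63 + 172*√5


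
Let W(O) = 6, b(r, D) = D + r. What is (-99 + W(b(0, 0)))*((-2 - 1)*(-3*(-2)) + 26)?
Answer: -744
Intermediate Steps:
(-99 + W(b(0, 0)))*((-2 - 1)*(-3*(-2)) + 26) = (-99 + 6)*((-2 - 1)*(-3*(-2)) + 26) = -93*(-3*6 + 26) = -93*(-18 + 26) = -93*8 = -744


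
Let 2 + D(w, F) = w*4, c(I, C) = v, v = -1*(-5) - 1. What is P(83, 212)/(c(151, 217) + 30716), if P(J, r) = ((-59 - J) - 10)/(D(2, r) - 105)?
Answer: 19/380160 ≈ 4.9979e-5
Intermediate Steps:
v = 4 (v = 5 - 1 = 4)
c(I, C) = 4
D(w, F) = -2 + 4*w (D(w, F) = -2 + w*4 = -2 + 4*w)
P(J, r) = 23/33 + J/99 (P(J, r) = ((-59 - J) - 10)/((-2 + 4*2) - 105) = (-69 - J)/((-2 + 8) - 105) = (-69 - J)/(6 - 105) = (-69 - J)/(-99) = (-69 - J)*(-1/99) = 23/33 + J/99)
P(83, 212)/(c(151, 217) + 30716) = (23/33 + (1/99)*83)/(4 + 30716) = (23/33 + 83/99)/30720 = (152/99)*(1/30720) = 19/380160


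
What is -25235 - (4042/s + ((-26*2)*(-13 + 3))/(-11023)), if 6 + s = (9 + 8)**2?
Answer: -78765217421/3119509 ≈ -25249.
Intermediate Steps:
s = 283 (s = -6 + (9 + 8)**2 = -6 + 17**2 = -6 + 289 = 283)
-25235 - (4042/s + ((-26*2)*(-13 + 3))/(-11023)) = -25235 - (4042/283 + ((-26*2)*(-13 + 3))/(-11023)) = -25235 - (4042*(1/283) - 52*(-10)*(-1/11023)) = -25235 - (4042/283 + 520*(-1/11023)) = -25235 - (4042/283 - 520/11023) = -25235 - 1*44407806/3119509 = -25235 - 44407806/3119509 = -78765217421/3119509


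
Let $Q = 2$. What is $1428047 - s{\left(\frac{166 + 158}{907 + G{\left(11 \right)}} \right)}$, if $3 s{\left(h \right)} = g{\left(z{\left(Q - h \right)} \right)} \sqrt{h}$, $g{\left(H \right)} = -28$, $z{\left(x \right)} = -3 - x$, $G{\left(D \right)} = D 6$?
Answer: $1428047 + \frac{24 \sqrt{973}}{139} \approx 1.4281 \cdot 10^{6}$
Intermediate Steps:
$G{\left(D \right)} = 6 D$
$s{\left(h \right)} = - \frac{28 \sqrt{h}}{3}$ ($s{\left(h \right)} = \frac{\left(-28\right) \sqrt{h}}{3} = - \frac{28 \sqrt{h}}{3}$)
$1428047 - s{\left(\frac{166 + 158}{907 + G{\left(11 \right)}} \right)} = 1428047 - - \frac{28 \sqrt{\frac{166 + 158}{907 + 6 \cdot 11}}}{3} = 1428047 - - \frac{28 \sqrt{\frac{324}{907 + 66}}}{3} = 1428047 - - \frac{28 \sqrt{\frac{324}{973}}}{3} = 1428047 - - \frac{28 \frac{18 \sqrt{973}}{973}}{3} = 1428047 - - \frac{24 \sqrt{973}}{139} = 1428047 + \frac{24 \sqrt{973}}{139}$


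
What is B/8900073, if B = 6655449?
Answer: 2218483/2966691 ≈ 0.74780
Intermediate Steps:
B/8900073 = 6655449/8900073 = 6655449*(1/8900073) = 2218483/2966691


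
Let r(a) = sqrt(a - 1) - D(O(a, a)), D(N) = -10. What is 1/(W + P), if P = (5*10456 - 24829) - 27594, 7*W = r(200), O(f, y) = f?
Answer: -6937/981882 - 7*sqrt(199)/981882 ≈ -0.0071656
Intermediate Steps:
r(a) = 10 + sqrt(-1 + a) (r(a) = sqrt(a - 1) - 1*(-10) = sqrt(-1 + a) + 10 = 10 + sqrt(-1 + a))
W = 10/7 + sqrt(199)/7 (W = (10 + sqrt(-1 + 200))/7 = (10 + sqrt(199))/7 = 10/7 + sqrt(199)/7 ≈ 3.4438)
P = -143 (P = (52280 - 24829) - 27594 = 27451 - 27594 = -143)
1/(W + P) = 1/((10/7 + sqrt(199)/7) - 143) = 1/(-991/7 + sqrt(199)/7)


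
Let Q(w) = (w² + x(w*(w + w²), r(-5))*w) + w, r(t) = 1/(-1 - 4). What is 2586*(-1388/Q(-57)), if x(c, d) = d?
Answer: -5982280/5339 ≈ -1120.5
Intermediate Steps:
r(t) = -⅕ (r(t) = 1/(-5) = -⅕)
Q(w) = w² + 4*w/5 (Q(w) = (w² - w/5) + w = w² + 4*w/5)
2586*(-1388/Q(-57)) = 2586*(-1388*(-5/(57*(4 + 5*(-57))))) = 2586*(-1388*(-5/(57*(4 - 285)))) = 2586*(-1388/((⅕)*(-57)*(-281))) = 2586*(-1388/16017/5) = 2586*(-1388*5/16017) = 2586*(-6940/16017) = -5982280/5339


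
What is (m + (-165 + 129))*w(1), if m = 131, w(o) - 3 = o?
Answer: 380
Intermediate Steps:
w(o) = 3 + o
(m + (-165 + 129))*w(1) = (131 + (-165 + 129))*(3 + 1) = (131 - 36)*4 = 95*4 = 380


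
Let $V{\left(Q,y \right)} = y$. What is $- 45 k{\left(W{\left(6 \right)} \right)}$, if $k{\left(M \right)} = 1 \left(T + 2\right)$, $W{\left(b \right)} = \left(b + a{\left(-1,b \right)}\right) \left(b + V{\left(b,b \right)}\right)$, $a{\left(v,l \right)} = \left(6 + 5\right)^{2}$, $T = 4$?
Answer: $-270$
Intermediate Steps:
$a{\left(v,l \right)} = 121$ ($a{\left(v,l \right)} = 11^{2} = 121$)
$W{\left(b \right)} = 2 b \left(121 + b\right)$ ($W{\left(b \right)} = \left(b + 121\right) \left(b + b\right) = \left(121 + b\right) 2 b = 2 b \left(121 + b\right)$)
$k{\left(M \right)} = 6$ ($k{\left(M \right)} = 1 \left(4 + 2\right) = 1 \cdot 6 = 6$)
$- 45 k{\left(W{\left(6 \right)} \right)} = \left(-45\right) 6 = -270$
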